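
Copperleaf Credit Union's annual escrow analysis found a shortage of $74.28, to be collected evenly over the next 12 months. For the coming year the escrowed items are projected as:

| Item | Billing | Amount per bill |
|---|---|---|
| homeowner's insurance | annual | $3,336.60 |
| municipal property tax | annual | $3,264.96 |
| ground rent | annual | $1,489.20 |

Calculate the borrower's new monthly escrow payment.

Homeowner's insurance — $3,336.60 per year
Municipal property tax — $3,264.96 per year
Ground rent — $1,489.20 per year
Combined annual = $8,090.76
Base monthly escrow = $8,090.76 / 12 = $674.23
Shortage spread = $74.28 ÷ 12 = $6.19/mo
Adjusted monthly = $674.23 + $6.19 = $680.42

$680.42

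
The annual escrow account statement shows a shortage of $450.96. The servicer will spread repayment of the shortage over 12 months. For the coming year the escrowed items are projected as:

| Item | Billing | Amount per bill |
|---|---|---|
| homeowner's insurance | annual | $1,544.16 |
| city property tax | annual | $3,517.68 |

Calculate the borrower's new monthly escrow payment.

Homeowner's insurance: $1,544.16 per year
City property tax: $3,517.68 per year
Combined annual = $5,061.84
Per month = $5,061.84 ÷ 12 = $421.82
Monthly shortage recovery: $450.96 / 12 = $37.58
New monthly escrow = $421.82 + $37.58 = $459.40

$459.40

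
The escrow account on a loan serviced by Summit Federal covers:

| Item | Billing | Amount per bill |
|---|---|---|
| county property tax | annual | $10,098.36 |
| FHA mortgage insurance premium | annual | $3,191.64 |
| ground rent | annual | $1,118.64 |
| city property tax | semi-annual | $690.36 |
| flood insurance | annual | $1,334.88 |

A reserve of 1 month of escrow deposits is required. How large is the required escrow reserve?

$1,427.02

County property tax = $10,098.36/yr
FHA mortgage insurance premium = $3,191.64/yr
Ground rent = $1,118.64/yr
City property tax = $690.36 × 2 = $1,380.72/yr
Flood insurance = $1,334.88/yr
Total per year = $10,098.36 + $3,191.64 + $1,118.64 + $1,380.72 + $1,334.88 = $17,124.24
Monthly escrow = $17,124.24 / 12 = $1,427.02
Cushion = 1 × $1,427.02 = $1,427.02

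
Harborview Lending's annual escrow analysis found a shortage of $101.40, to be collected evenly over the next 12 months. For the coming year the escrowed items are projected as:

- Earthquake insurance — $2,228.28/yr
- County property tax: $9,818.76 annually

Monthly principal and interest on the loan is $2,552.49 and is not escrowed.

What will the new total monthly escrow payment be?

$1,012.37

Earthquake insurance: $2,228.28 per year
County property tax: $9,818.76 per year
Total per year = $2,228.28 + $9,818.76 = $12,047.04
Base monthly escrow = $12,047.04 / 12 = $1,003.92
Monthly shortage recovery: $101.40 ÷ 12 = $8.45
Adjusted monthly = $1,003.92 + $8.45 = $1,012.37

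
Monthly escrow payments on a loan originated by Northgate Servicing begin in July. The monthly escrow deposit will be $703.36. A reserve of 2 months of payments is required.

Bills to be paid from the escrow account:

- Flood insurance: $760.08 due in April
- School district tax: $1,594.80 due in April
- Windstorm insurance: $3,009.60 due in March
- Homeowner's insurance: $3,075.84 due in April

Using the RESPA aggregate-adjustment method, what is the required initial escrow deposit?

$2,813.44

Cushion = 2 × $703.36 = $1,406.72
Trial balance (start $0, +$703.36 each month, − disbursements):
  Jul: +$703.36 → $703.36
  Aug: +$703.36 → $1,406.72
  Sep: +$703.36 → $2,110.08
  Oct: +$703.36 → $2,813.44
  Nov: +$703.36 → $3,516.80
  Dec: +$703.36 → $4,220.16
  Jan: +$703.36 → $4,923.52
  Feb: +$703.36 → $5,626.88
  Mar: +$703.36 − $3,009.60 → $3,320.64
  Apr: +$703.36 − $5,430.72 → -$1,406.72
  May: +$703.36 → -$703.36
  Jun: +$703.36 → $0.00
Lowest trial balance = -$1,406.72 (Apr)
Initial deposit = cushion − low point = $1,406.72 − (-$1,406.72) = $2,813.44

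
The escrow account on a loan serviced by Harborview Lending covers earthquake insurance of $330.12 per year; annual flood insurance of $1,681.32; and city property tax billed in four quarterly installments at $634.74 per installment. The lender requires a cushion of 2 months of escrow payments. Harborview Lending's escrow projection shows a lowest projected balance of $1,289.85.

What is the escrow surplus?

Earthquake insurance = $330.12/yr
Flood insurance = $1,681.32/yr
City property tax = $634.74 × 4 = $2,538.96/yr
Yearly total = $330.12 + $1,681.32 + $2,538.96 = $4,550.40
Monthly = $4,550.40 / 12 = $379.20
Required reserve = 2 × $379.20 = $758.40
Excess over cushion: $1,289.85 − $758.40 = $531.45

$531.45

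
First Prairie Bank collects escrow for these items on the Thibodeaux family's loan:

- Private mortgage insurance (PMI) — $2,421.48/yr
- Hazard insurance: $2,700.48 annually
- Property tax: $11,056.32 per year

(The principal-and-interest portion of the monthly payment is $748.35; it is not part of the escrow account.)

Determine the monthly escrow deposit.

Private mortgage insurance (PMI): $2,421.48
Hazard insurance: $2,700.48
Property tax: $11,056.32
Total annual escrow = $2,421.48 + $2,700.48 + $11,056.32 = $16,178.28
Monthly escrow = $16,178.28 ÷ 12 = $1,348.19

$1,348.19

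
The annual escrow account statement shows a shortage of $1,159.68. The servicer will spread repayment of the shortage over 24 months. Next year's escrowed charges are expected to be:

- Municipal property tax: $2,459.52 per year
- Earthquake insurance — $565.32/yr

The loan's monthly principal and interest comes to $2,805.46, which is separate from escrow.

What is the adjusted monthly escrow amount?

$300.39

Municipal property tax — $2,459.52
Earthquake insurance — $565.32
Yearly total = $2,459.52 + $565.32 = $3,024.84
Monthly escrow = $3,024.84 ÷ 12 = $252.07
Monthly shortage recovery: $1,159.68 / 24 = $48.32
Adjusted monthly = $252.07 + $48.32 = $300.39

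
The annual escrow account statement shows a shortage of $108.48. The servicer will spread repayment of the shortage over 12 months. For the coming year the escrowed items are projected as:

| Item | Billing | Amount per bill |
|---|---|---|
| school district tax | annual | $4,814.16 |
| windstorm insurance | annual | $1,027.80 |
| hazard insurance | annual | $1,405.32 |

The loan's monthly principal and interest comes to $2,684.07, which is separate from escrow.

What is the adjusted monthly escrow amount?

$612.98

School district tax: $4,814.16/yr
Windstorm insurance: $1,027.80/yr
Hazard insurance: $1,405.32/yr
Combined annual = $4,814.16 + $1,027.80 + $1,405.32 = $7,247.28
Monthly escrow = $7,247.28 ÷ 12 = $603.94
Monthly shortage recovery: $108.48 / 12 = $9.04
Adjusted monthly = $603.94 + $9.04 = $612.98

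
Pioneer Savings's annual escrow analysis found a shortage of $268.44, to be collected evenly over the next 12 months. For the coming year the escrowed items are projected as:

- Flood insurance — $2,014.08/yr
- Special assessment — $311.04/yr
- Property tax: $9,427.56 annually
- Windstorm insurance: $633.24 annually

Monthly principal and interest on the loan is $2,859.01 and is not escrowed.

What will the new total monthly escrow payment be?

$1,054.53

Flood insurance — $2,014.08 per year
Special assessment — $311.04 per year
Property tax — $9,427.56 per year
Windstorm insurance — $633.24 per year
Total per year = $2,014.08 + $311.04 + $9,427.56 + $633.24 = $12,385.92
Monthly = $12,385.92 ÷ 12 = $1,032.16
Shortage spread = $268.44 ÷ 12 = $22.37/mo
New monthly escrow = $1,032.16 + $22.37 = $1,054.53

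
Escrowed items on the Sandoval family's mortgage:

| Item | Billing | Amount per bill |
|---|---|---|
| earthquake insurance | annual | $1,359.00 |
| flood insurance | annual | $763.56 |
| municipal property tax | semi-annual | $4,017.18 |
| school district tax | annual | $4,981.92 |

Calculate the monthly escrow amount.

Earthquake insurance = $1,359.00 annually
Flood insurance = $763.56 annually
Municipal property tax = $4,017.18 × 2 = $8,034.36 annually
School district tax = $4,981.92 annually
Total per year = $15,138.84
Monthly = $15,138.84 / 12 = $1,261.57

$1,261.57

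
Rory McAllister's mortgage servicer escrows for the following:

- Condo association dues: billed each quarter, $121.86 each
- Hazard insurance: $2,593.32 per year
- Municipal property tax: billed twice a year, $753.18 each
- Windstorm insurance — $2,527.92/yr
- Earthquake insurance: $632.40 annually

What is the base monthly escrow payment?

$645.62

Condo association dues — $121.86 × 4 = $487.44
Hazard insurance — $2,593.32
Municipal property tax — $753.18 × 2 = $1,506.36
Windstorm insurance — $2,527.92
Earthquake insurance — $632.40
Yearly total = $7,747.44
Per month = $7,747.44 ÷ 12 = $645.62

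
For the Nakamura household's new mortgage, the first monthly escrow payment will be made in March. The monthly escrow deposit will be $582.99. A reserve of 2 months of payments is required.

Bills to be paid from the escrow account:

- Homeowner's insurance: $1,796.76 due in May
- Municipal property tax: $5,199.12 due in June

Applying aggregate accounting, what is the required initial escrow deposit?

$5,829.90

Cushion = 2 × $582.99 = $1,165.98
Trial balance (start $0, +$582.99 each month, − disbursements):
  Mar: +$582.99 → $582.99
  Apr: +$582.99 → $1,165.98
  May: +$582.99 − $1,796.76 → -$47.79
  Jun: +$582.99 − $5,199.12 → -$4,663.92
  Jul: +$582.99 → -$4,080.93
  Aug: +$582.99 → -$3,497.94
  Sep: +$582.99 → -$2,914.95
  Oct: +$582.99 → -$2,331.96
  Nov: +$582.99 → -$1,748.97
  Dec: +$582.99 → -$1,165.98
  Jan: +$582.99 → -$582.99
  Feb: +$582.99 → $0.00
Lowest trial balance = -$4,663.92 (Jun)
Initial deposit = cushion − low point = $1,165.98 − (-$4,663.92) = $5,829.90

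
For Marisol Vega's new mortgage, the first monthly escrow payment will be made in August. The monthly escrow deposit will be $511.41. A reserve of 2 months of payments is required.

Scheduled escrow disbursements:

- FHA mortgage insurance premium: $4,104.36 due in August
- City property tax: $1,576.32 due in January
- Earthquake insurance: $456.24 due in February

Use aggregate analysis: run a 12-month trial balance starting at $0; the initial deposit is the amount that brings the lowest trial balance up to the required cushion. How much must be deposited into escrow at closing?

$4,615.77

Cushion = 2 × $511.41 = $1,022.82
Trial balance (start $0, +$511.41 each month, − disbursements):
  Aug: +$511.41 − $4,104.36 → -$3,592.95
  Sep: +$511.41 → -$3,081.54
  Oct: +$511.41 → -$2,570.13
  Nov: +$511.41 → -$2,058.72
  Dec: +$511.41 → -$1,547.31
  Jan: +$511.41 − $1,576.32 → -$2,612.22
  Feb: +$511.41 − $456.24 → -$2,557.05
  Mar: +$511.41 → -$2,045.64
  Apr: +$511.41 → -$1,534.23
  May: +$511.41 → -$1,022.82
  Jun: +$511.41 → -$511.41
  Jul: +$511.41 → $0.00
Lowest trial balance = -$3,592.95 (Aug)
Initial deposit = cushion − low point = $1,022.82 − (-$3,592.95) = $4,615.77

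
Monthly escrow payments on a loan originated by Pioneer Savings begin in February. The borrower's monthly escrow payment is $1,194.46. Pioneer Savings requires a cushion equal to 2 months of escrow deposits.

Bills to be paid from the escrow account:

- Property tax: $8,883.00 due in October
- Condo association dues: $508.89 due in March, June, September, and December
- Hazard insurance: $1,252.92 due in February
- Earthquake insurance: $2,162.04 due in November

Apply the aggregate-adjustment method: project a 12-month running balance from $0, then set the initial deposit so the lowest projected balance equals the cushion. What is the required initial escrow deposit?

Cushion = 2 × $1,194.46 = $2,388.92
Trial balance (start $0, +$1,194.46 each month, − disbursements):
  Feb: +$1,194.46 − $1,252.92 → -$58.46
  Mar: +$1,194.46 − $508.89 → $627.11
  Apr: +$1,194.46 → $1,821.57
  May: +$1,194.46 → $3,016.03
  Jun: +$1,194.46 − $508.89 → $3,701.60
  Jul: +$1,194.46 → $4,896.06
  Aug: +$1,194.46 → $6,090.52
  Sep: +$1,194.46 − $508.89 → $6,776.09
  Oct: +$1,194.46 − $8,883.00 → -$912.45
  Nov: +$1,194.46 − $2,162.04 → -$1,880.03
  Dec: +$1,194.46 − $508.89 → -$1,194.46
  Jan: +$1,194.46 → $0.00
Lowest trial balance = -$1,880.03 (Nov)
Initial deposit = cushion − low point = $2,388.92 − (-$1,880.03) = $4,268.95

$4,268.95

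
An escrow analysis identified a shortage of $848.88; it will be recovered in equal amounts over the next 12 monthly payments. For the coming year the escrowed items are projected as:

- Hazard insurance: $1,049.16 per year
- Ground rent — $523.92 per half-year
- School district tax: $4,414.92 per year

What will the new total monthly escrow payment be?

Hazard insurance = $1,049.16
Ground rent = $523.92 × 2 = $1,047.84
School district tax = $4,414.92
Combined annual = $1,049.16 + $1,047.84 + $4,414.92 = $6,511.92
Per month = $6,511.92 / 12 = $542.66
Shortage spread = $848.88 ÷ 12 = $70.74/mo
New monthly escrow = $542.66 + $70.74 = $613.40

$613.40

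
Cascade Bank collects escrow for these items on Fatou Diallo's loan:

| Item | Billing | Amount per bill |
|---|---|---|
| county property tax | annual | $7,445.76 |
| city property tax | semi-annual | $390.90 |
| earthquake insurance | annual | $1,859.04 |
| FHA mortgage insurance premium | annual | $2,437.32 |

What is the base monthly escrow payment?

County property tax = $7,445.76
City property tax = $390.90 × 2 = $781.80
Earthquake insurance = $1,859.04
FHA mortgage insurance premium = $2,437.32
Total per year = $12,523.92
Per month = $12,523.92 / 12 = $1,043.66

$1,043.66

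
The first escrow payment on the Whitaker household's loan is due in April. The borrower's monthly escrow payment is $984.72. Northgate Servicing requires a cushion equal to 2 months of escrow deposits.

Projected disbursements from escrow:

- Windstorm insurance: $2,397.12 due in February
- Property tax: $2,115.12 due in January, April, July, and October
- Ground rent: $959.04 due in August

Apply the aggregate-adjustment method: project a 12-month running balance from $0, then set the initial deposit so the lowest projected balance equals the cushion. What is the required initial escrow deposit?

$3,099.84

Cushion = 2 × $984.72 = $1,969.44
Trial balance (start $0, +$984.72 each month, − disbursements):
  Apr: +$984.72 − $2,115.12 → -$1,130.40
  May: +$984.72 → -$145.68
  Jun: +$984.72 → $839.04
  Jul: +$984.72 − $2,115.12 → -$291.36
  Aug: +$984.72 − $959.04 → -$265.68
  Sep: +$984.72 → $719.04
  Oct: +$984.72 − $2,115.12 → -$411.36
  Nov: +$984.72 → $573.36
  Dec: +$984.72 → $1,558.08
  Jan: +$984.72 − $2,115.12 → $427.68
  Feb: +$984.72 − $2,397.12 → -$984.72
  Mar: +$984.72 → $0.00
Lowest trial balance = -$1,130.40 (Apr)
Initial deposit = cushion − low point = $1,969.44 − (-$1,130.40) = $3,099.84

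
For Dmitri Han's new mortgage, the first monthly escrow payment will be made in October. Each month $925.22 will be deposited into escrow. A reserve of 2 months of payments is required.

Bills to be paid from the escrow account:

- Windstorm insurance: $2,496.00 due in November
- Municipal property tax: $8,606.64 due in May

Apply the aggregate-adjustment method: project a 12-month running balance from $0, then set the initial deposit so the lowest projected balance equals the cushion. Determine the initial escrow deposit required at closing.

Cushion = 2 × $925.22 = $1,850.44
Trial balance (start $0, +$925.22 each month, − disbursements):
  Oct: +$925.22 → $925.22
  Nov: +$925.22 − $2,496.00 → -$645.56
  Dec: +$925.22 → $279.66
  Jan: +$925.22 → $1,204.88
  Feb: +$925.22 → $2,130.10
  Mar: +$925.22 → $3,055.32
  Apr: +$925.22 → $3,980.54
  May: +$925.22 − $8,606.64 → -$3,700.88
  Jun: +$925.22 → -$2,775.66
  Jul: +$925.22 → -$1,850.44
  Aug: +$925.22 → -$925.22
  Sep: +$925.22 → $0.00
Lowest trial balance = -$3,700.88 (May)
Initial deposit = cushion − low point = $1,850.44 − (-$3,700.88) = $5,551.32

$5,551.32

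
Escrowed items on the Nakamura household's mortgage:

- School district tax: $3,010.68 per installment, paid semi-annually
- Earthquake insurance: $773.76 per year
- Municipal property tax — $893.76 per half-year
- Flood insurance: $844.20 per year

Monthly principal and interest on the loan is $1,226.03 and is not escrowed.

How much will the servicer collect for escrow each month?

$785.57

School district tax — $3,010.68 × 2 = $6,021.36/yr
Earthquake insurance — $773.76/yr
Municipal property tax — $893.76 × 2 = $1,787.52/yr
Flood insurance — $844.20/yr
Total per year = $6,021.36 + $773.76 + $1,787.52 + $844.20 = $9,426.84
Monthly = $9,426.84 ÷ 12 = $785.57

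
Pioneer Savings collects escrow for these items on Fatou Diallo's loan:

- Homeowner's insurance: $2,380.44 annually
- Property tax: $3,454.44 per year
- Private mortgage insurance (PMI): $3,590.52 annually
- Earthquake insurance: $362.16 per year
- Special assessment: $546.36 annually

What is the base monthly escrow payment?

Homeowner's insurance = $2,380.44 per year
Property tax = $3,454.44 per year
Private mortgage insurance (PMI) = $3,590.52 per year
Earthquake insurance = $362.16 per year
Special assessment = $546.36 per year
Annual escrow total = $10,333.92
Per month = $10,333.92 ÷ 12 = $861.16

$861.16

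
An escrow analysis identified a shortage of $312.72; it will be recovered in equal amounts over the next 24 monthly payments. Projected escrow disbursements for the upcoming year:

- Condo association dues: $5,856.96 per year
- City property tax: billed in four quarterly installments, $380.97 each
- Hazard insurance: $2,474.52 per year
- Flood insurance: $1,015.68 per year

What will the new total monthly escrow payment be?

Condo association dues: $5,856.96
City property tax: $380.97 × 4 = $1,523.88
Hazard insurance: $2,474.52
Flood insurance: $1,015.68
Yearly total = $5,856.96 + $1,523.88 + $2,474.52 + $1,015.68 = $10,871.04
Base monthly escrow = $10,871.04 / 12 = $905.92
Shortage per month = $312.72 / 24 = $13.03
New monthly escrow = $905.92 + $13.03 = $918.95

$918.95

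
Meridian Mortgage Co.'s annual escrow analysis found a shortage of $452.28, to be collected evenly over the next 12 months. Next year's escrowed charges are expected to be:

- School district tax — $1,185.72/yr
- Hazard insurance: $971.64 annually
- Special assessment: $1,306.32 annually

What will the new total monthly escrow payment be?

$326.33

School district tax: $1,185.72/yr
Hazard insurance: $971.64/yr
Special assessment: $1,306.32/yr
Yearly total = $1,185.72 + $971.64 + $1,306.32 = $3,463.68
Per month = $3,463.68 / 12 = $288.64
Shortage per month = $452.28 / 12 = $37.69
Adjusted monthly = $288.64 + $37.69 = $326.33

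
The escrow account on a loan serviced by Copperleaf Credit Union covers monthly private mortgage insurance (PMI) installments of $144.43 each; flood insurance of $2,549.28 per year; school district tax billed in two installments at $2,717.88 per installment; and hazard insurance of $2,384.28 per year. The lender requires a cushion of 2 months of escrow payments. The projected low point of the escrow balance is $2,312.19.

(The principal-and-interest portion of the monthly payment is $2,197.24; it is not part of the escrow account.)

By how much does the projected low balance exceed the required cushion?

Private mortgage insurance (PMI) = $144.43 × 12 = $1,733.16
Flood insurance = $2,549.28
School district tax = $2,717.88 × 2 = $5,435.76
Hazard insurance = $2,384.28
Annual escrow total = $12,102.48
Monthly = $12,102.48 / 12 = $1,008.54
Cushion = 2 × $1,008.54 = $2,017.08
Surplus = $2,312.19 − $2,017.08 = $295.11

$295.11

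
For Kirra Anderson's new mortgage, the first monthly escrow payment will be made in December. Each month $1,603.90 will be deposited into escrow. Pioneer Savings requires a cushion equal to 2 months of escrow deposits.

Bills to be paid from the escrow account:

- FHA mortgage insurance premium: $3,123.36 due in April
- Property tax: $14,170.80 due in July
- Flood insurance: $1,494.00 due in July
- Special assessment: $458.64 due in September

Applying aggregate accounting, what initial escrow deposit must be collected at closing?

Cushion = 2 × $1,603.90 = $3,207.80
Trial balance (start $0, +$1,603.90 each month, − disbursements):
  Dec: +$1,603.90 → $1,603.90
  Jan: +$1,603.90 → $3,207.80
  Feb: +$1,603.90 → $4,811.70
  Mar: +$1,603.90 → $6,415.60
  Apr: +$1,603.90 − $3,123.36 → $4,896.14
  May: +$1,603.90 → $6,500.04
  Jun: +$1,603.90 → $8,103.94
  Jul: +$1,603.90 − $15,664.80 → -$5,956.96
  Aug: +$1,603.90 → -$4,353.06
  Sep: +$1,603.90 − $458.64 → -$3,207.80
  Oct: +$1,603.90 → -$1,603.90
  Nov: +$1,603.90 → $0.00
Lowest trial balance = -$5,956.96 (Jul)
Initial deposit = cushion − low point = $3,207.80 − (-$5,956.96) = $9,164.76

$9,164.76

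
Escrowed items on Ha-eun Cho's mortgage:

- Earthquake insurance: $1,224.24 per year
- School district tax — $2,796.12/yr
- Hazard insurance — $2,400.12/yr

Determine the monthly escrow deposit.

Earthquake insurance: $1,224.24 per year
School district tax: $2,796.12 per year
Hazard insurance: $2,400.12 per year
Yearly total = $6,420.48
Per month = $6,420.48 ÷ 12 = $535.04

$535.04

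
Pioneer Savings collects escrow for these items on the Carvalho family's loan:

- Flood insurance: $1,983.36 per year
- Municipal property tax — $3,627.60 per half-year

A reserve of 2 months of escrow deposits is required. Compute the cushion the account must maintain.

Flood insurance: $1,983.36 per year
Municipal property tax: $3,627.60 × 2 = $7,255.20 per year
Total annual escrow = $1,983.36 + $7,255.20 = $9,238.56
Per month = $9,238.56 ÷ 12 = $769.88
Cushion = 2 × $769.88 = $1,539.76

$1,539.76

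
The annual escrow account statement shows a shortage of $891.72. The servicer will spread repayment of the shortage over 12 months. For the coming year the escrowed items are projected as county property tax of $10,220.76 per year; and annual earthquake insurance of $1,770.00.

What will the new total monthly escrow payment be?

$1,073.54

County property tax — $10,220.76 per year
Earthquake insurance — $1,770.00 per year
Annual escrow total = $10,220.76 + $1,770.00 = $11,990.76
Base monthly escrow = $11,990.76 ÷ 12 = $999.23
Shortage spread = $891.72 ÷ 12 = $74.31/mo
Adjusted monthly = $999.23 + $74.31 = $1,073.54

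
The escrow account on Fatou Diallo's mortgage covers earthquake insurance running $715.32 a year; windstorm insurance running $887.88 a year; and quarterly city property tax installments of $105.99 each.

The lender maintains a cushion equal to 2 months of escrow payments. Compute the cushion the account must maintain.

$337.86

Earthquake insurance: $715.32
Windstorm insurance: $887.88
City property tax: $105.99 × 4 = $423.96
Total annual escrow = $715.32 + $887.88 + $423.96 = $2,027.16
Per month = $2,027.16 ÷ 12 = $168.93
Reserve = 2 × $168.93 = $337.86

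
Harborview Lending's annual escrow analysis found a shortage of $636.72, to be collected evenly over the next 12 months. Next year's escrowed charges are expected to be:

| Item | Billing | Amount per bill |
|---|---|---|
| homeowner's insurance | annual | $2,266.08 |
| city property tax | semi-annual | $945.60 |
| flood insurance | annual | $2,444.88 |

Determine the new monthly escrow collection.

Homeowner's insurance — $2,266.08 annually
City property tax — $945.60 × 2 = $1,891.20 annually
Flood insurance — $2,444.88 annually
Yearly total = $2,266.08 + $1,891.20 + $2,444.88 = $6,602.16
Monthly = $6,602.16 / 12 = $550.18
Monthly shortage recovery: $636.72 / 12 = $53.06
New monthly escrow = $550.18 + $53.06 = $603.24

$603.24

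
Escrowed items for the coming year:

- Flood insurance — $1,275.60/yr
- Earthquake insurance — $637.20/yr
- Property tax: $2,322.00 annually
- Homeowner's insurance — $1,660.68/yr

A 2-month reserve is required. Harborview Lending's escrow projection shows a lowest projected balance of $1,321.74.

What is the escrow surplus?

$339.16

Flood insurance: $1,275.60 per year
Earthquake insurance: $637.20 per year
Property tax: $2,322.00 per year
Homeowner's insurance: $1,660.68 per year
Yearly total = $1,275.60 + $637.20 + $2,322.00 + $1,660.68 = $5,895.48
Base monthly escrow = $5,895.48 / 12 = $491.29
Cushion = 2 × $491.29 = $982.58
Excess over cushion: $1,321.74 − $982.58 = $339.16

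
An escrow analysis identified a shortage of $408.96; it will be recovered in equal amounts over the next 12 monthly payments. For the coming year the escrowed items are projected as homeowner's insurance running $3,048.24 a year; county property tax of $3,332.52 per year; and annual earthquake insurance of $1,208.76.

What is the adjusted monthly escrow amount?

Homeowner's insurance — $3,048.24 per year
County property tax — $3,332.52 per year
Earthquake insurance — $1,208.76 per year
Annual escrow total = $3,048.24 + $3,332.52 + $1,208.76 = $7,589.52
Monthly escrow = $7,589.52 / 12 = $632.46
Shortage per month = $408.96 ÷ 12 = $34.08
New monthly escrow = $632.46 + $34.08 = $666.54

$666.54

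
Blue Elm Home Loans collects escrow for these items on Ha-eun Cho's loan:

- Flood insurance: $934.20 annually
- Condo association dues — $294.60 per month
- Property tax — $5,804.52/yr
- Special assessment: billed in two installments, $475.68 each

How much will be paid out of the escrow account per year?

Flood insurance: $934.20 annually
Condo association dues: $294.60 × 12 = $3,535.20 annually
Property tax: $5,804.52 annually
Special assessment: $475.68 × 2 = $951.36 annually
Yearly total = $11,225.28

$11,225.28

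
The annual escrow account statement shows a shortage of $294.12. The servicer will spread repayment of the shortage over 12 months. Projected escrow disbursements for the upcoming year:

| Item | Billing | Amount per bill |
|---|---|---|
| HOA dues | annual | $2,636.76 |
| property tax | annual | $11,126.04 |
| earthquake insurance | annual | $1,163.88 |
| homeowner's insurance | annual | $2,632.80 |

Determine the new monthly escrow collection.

$1,487.80

HOA dues = $2,636.76/yr
Property tax = $11,126.04/yr
Earthquake insurance = $1,163.88/yr
Homeowner's insurance = $2,632.80/yr
Yearly total = $2,636.76 + $11,126.04 + $1,163.88 + $2,632.80 = $17,559.48
Base monthly escrow = $17,559.48 / 12 = $1,463.29
Shortage spread = $294.12 / 12 = $24.51/mo
Adjusted monthly = $1,463.29 + $24.51 = $1,487.80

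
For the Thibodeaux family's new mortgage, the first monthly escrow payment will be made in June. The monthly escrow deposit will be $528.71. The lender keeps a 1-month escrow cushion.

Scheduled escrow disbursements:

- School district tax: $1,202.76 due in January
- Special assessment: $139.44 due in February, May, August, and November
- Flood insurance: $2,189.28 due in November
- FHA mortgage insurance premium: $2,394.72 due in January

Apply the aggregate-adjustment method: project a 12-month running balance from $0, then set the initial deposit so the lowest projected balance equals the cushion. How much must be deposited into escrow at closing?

$2,364.67

Cushion = 1 × $528.71 = $528.71
Trial balance (start $0, +$528.71 each month, − disbursements):
  Jun: +$528.71 → $528.71
  Jul: +$528.71 → $1,057.42
  Aug: +$528.71 − $139.44 → $1,446.69
  Sep: +$528.71 → $1,975.40
  Oct: +$528.71 → $2,504.11
  Nov: +$528.71 − $2,328.72 → $704.10
  Dec: +$528.71 → $1,232.81
  Jan: +$528.71 − $3,597.48 → -$1,835.96
  Feb: +$528.71 − $139.44 → -$1,446.69
  Mar: +$528.71 → -$917.98
  Apr: +$528.71 → -$389.27
  May: +$528.71 − $139.44 → $0.00
Lowest trial balance = -$1,835.96 (Jan)
Initial deposit = cushion − low point = $528.71 − (-$1,835.96) = $2,364.67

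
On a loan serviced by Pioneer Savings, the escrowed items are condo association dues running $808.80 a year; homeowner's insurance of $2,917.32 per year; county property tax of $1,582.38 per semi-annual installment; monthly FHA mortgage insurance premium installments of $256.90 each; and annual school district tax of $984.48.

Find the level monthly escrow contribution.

Condo association dues — $808.80 per year
Homeowner's insurance — $2,917.32 per year
County property tax — $1,582.38 × 2 = $3,164.76 per year
FHA mortgage insurance premium — $256.90 × 12 = $3,082.80 per year
School district tax — $984.48 per year
Yearly total = $808.80 + $2,917.32 + $3,164.76 + $3,082.80 + $984.48 = $10,958.16
Per month = $10,958.16 ÷ 12 = $913.18

$913.18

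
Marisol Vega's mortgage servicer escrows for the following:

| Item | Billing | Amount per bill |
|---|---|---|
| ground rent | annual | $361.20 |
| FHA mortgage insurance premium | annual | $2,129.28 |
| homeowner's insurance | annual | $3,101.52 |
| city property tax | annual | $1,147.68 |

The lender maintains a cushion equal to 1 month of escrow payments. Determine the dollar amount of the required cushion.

$561.64

Ground rent: $361.20 annually
FHA mortgage insurance premium: $2,129.28 annually
Homeowner's insurance: $3,101.52 annually
City property tax: $1,147.68 annually
Total annual escrow = $361.20 + $2,129.28 + $3,101.52 + $1,147.68 = $6,739.68
Monthly = $6,739.68 / 12 = $561.64
Cushion = 1 × $561.64 = $561.64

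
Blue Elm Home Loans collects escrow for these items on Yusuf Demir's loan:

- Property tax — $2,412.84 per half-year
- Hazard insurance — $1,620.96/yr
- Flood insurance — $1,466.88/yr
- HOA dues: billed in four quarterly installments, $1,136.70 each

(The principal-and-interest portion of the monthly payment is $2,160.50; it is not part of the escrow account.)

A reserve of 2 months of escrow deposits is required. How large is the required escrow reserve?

$2,076.72

Property tax: $2,412.84 × 2 = $4,825.68 per year
Hazard insurance: $1,620.96 per year
Flood insurance: $1,466.88 per year
HOA dues: $1,136.70 × 4 = $4,546.80 per year
Yearly total = $12,460.32
Base monthly escrow = $12,460.32 ÷ 12 = $1,038.36
Cushion = 2 × $1,038.36 = $2,076.72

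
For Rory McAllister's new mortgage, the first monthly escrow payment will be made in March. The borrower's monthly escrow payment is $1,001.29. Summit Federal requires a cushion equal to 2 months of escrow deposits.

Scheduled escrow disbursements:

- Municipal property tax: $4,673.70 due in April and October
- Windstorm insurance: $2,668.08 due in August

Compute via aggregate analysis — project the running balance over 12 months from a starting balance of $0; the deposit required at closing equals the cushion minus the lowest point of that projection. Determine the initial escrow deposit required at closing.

$6,007.74

Cushion = 2 × $1,001.29 = $2,002.58
Trial balance (start $0, +$1,001.29 each month, − disbursements):
  Mar: +$1,001.29 → $1,001.29
  Apr: +$1,001.29 − $4,673.70 → -$2,671.12
  May: +$1,001.29 → -$1,669.83
  Jun: +$1,001.29 → -$668.54
  Jul: +$1,001.29 → $332.75
  Aug: +$1,001.29 − $2,668.08 → -$1,334.04
  Sep: +$1,001.29 → -$332.75
  Oct: +$1,001.29 − $4,673.70 → -$4,005.16
  Nov: +$1,001.29 → -$3,003.87
  Dec: +$1,001.29 → -$2,002.58
  Jan: +$1,001.29 → -$1,001.29
  Feb: +$1,001.29 → $0.00
Lowest trial balance = -$4,005.16 (Oct)
Initial deposit = cushion − low point = $2,002.58 − (-$4,005.16) = $6,007.74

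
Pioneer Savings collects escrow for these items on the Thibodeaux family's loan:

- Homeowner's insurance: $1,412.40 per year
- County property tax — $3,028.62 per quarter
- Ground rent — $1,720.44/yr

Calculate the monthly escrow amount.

Homeowner's insurance — $1,412.40 annually
County property tax — $3,028.62 × 4 = $12,114.48 annually
Ground rent — $1,720.44 annually
Total annual escrow = $15,247.32
Base monthly escrow = $15,247.32 / 12 = $1,270.61

$1,270.61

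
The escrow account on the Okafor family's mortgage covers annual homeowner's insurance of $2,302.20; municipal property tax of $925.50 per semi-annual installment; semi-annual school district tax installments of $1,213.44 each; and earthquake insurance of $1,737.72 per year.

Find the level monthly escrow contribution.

Homeowner's insurance = $2,302.20 per year
Municipal property tax = $925.50 × 2 = $1,851.00 per year
School district tax = $1,213.44 × 2 = $2,426.88 per year
Earthquake insurance = $1,737.72 per year
Total annual escrow = $8,317.80
Base monthly escrow = $8,317.80 / 12 = $693.15

$693.15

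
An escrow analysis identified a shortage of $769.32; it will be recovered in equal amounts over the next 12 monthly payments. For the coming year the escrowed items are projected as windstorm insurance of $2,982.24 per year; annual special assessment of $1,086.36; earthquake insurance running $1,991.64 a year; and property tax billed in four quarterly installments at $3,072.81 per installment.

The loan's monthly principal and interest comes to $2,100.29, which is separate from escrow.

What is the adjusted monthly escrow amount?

$1,593.40

Windstorm insurance = $2,982.24 annually
Special assessment = $1,086.36 annually
Earthquake insurance = $1,991.64 annually
Property tax = $3,072.81 × 4 = $12,291.24 annually
Annual escrow total = $18,351.48
Per month = $18,351.48 ÷ 12 = $1,529.29
Shortage per month = $769.32 / 12 = $64.11
Adjusted monthly = $1,529.29 + $64.11 = $1,593.40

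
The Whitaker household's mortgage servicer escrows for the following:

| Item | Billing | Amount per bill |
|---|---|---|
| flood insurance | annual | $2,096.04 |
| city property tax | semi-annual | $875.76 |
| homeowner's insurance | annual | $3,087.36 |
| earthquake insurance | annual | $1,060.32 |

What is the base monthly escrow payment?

$666.27

Flood insurance = $2,096.04/yr
City property tax = $875.76 × 2 = $1,751.52/yr
Homeowner's insurance = $3,087.36/yr
Earthquake insurance = $1,060.32/yr
Total annual escrow = $7,995.24
Monthly = $7,995.24 / 12 = $666.27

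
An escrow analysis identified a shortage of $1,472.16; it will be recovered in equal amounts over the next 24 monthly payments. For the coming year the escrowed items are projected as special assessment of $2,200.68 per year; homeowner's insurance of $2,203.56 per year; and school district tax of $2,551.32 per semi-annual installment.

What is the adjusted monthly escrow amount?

Special assessment = $2,200.68 per year
Homeowner's insurance = $2,203.56 per year
School district tax = $2,551.32 × 2 = $5,102.64 per year
Total per year = $9,506.88
Monthly escrow = $9,506.88 ÷ 12 = $792.24
Shortage per month = $1,472.16 ÷ 24 = $61.34
Adjusted monthly = $792.24 + $61.34 = $853.58

$853.58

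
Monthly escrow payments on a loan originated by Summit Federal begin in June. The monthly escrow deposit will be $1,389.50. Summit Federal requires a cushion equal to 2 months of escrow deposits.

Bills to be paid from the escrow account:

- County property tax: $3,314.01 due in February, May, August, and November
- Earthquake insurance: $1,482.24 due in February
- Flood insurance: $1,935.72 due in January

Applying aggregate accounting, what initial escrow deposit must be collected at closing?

Cushion = 2 × $1,389.50 = $2,779.00
Trial balance (start $0, +$1,389.50 each month, − disbursements):
  Jun: +$1,389.50 → $1,389.50
  Jul: +$1,389.50 → $2,779.00
  Aug: +$1,389.50 − $3,314.01 → $854.49
  Sep: +$1,389.50 → $2,243.99
  Oct: +$1,389.50 → $3,633.49
  Nov: +$1,389.50 − $3,314.01 → $1,708.98
  Dec: +$1,389.50 → $3,098.48
  Jan: +$1,389.50 − $1,935.72 → $2,552.26
  Feb: +$1,389.50 − $4,796.25 → -$854.49
  Mar: +$1,389.50 → $535.01
  Apr: +$1,389.50 → $1,924.51
  May: +$1,389.50 − $3,314.01 → $0.00
Lowest trial balance = -$854.49 (Feb)
Initial deposit = cushion − low point = $2,779.00 − (-$854.49) = $3,633.49

$3,633.49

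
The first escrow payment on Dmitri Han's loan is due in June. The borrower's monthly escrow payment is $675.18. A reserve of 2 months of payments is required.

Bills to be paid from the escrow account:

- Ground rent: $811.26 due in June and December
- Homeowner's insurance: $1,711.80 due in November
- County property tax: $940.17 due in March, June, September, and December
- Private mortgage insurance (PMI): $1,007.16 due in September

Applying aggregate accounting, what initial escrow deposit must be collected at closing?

$3,786.09

Cushion = 2 × $675.18 = $1,350.36
Trial balance (start $0, +$675.18 each month, − disbursements):
  Jun: +$675.18 − $1,751.43 → -$1,076.25
  Jul: +$675.18 → -$401.07
  Aug: +$675.18 → $274.11
  Sep: +$675.18 − $1,947.33 → -$998.04
  Oct: +$675.18 → -$322.86
  Nov: +$675.18 − $1,711.80 → -$1,359.48
  Dec: +$675.18 − $1,751.43 → -$2,435.73
  Jan: +$675.18 → -$1,760.55
  Feb: +$675.18 → -$1,085.37
  Mar: +$675.18 − $940.17 → -$1,350.36
  Apr: +$675.18 → -$675.18
  May: +$675.18 → $0.00
Lowest trial balance = -$2,435.73 (Dec)
Initial deposit = cushion − low point = $1,350.36 − (-$2,435.73) = $3,786.09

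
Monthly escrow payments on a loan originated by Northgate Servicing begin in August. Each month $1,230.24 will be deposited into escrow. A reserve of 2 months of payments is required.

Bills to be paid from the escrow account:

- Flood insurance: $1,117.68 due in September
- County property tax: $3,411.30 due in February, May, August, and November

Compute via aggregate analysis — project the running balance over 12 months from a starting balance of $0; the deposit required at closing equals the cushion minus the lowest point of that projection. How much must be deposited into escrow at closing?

$5,479.80

Cushion = 2 × $1,230.24 = $2,460.48
Trial balance (start $0, +$1,230.24 each month, − disbursements):
  Aug: +$1,230.24 − $3,411.30 → -$2,181.06
  Sep: +$1,230.24 − $1,117.68 → -$2,068.50
  Oct: +$1,230.24 → -$838.26
  Nov: +$1,230.24 − $3,411.30 → -$3,019.32
  Dec: +$1,230.24 → -$1,789.08
  Jan: +$1,230.24 → -$558.84
  Feb: +$1,230.24 − $3,411.30 → -$2,739.90
  Mar: +$1,230.24 → -$1,509.66
  Apr: +$1,230.24 → -$279.42
  May: +$1,230.24 − $3,411.30 → -$2,460.48
  Jun: +$1,230.24 → -$1,230.24
  Jul: +$1,230.24 → $0.00
Lowest trial balance = -$3,019.32 (Nov)
Initial deposit = cushion − low point = $2,460.48 − (-$3,019.32) = $5,479.80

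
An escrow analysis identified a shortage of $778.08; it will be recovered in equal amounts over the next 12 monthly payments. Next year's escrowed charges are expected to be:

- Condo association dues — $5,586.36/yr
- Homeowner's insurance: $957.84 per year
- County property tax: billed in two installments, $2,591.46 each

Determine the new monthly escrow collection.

Condo association dues — $5,586.36 annually
Homeowner's insurance — $957.84 annually
County property tax — $2,591.46 × 2 = $5,182.92 annually
Annual escrow total = $5,586.36 + $957.84 + $5,182.92 = $11,727.12
Monthly = $11,727.12 / 12 = $977.26
Shortage spread = $778.08 ÷ 12 = $64.84/mo
Adjusted monthly = $977.26 + $64.84 = $1,042.10

$1,042.10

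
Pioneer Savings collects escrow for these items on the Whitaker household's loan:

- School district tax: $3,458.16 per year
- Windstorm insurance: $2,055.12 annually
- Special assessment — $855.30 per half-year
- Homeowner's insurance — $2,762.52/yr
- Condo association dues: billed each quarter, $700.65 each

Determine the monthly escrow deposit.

$1,065.75

School district tax = $3,458.16 per year
Windstorm insurance = $2,055.12 per year
Special assessment = $855.30 × 2 = $1,710.60 per year
Homeowner's insurance = $2,762.52 per year
Condo association dues = $700.65 × 4 = $2,802.60 per year
Combined annual = $3,458.16 + $2,055.12 + $1,710.60 + $2,762.52 + $2,802.60 = $12,789.00
Base monthly escrow = $12,789.00 / 12 = $1,065.75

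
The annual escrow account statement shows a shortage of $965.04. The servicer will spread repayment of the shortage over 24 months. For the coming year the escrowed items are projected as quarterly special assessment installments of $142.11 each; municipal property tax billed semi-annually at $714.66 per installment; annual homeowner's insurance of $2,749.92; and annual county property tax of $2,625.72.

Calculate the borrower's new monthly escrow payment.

$654.66

Special assessment = $142.11 × 4 = $568.44/yr
Municipal property tax = $714.66 × 2 = $1,429.32/yr
Homeowner's insurance = $2,749.92/yr
County property tax = $2,625.72/yr
Annual escrow total = $568.44 + $1,429.32 + $2,749.92 + $2,625.72 = $7,373.40
Monthly = $7,373.40 ÷ 12 = $614.45
Monthly shortage recovery: $965.04 / 24 = $40.21
Adjusted monthly = $614.45 + $40.21 = $654.66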